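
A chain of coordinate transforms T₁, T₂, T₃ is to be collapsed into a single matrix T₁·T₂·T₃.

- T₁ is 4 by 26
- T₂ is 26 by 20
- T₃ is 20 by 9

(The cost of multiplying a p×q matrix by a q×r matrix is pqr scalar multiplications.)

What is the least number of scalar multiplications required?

Order (T₁·(T₂·T₃)): (T₂·T₃): 26×20 by 20×9 → 26×9, cost 26·20·9 = 4680; (T₁·(T₂·T₃)): 4×26 by 26×9 → 4×9, cost 4·26·9 = 936; cumulative 5616. Total 5616.
Order ((T₁·T₂)·T₃): (T₁·T₂): 4×26 by 26×20 → 4×20, cost 4·26·20 = 2080; ((T₁·T₂)·T₃): 4×20 by 20×9 → 4×9, cost 4·20·9 = 720; cumulative 2800. Total 2800.
Minimum: 2800.

2800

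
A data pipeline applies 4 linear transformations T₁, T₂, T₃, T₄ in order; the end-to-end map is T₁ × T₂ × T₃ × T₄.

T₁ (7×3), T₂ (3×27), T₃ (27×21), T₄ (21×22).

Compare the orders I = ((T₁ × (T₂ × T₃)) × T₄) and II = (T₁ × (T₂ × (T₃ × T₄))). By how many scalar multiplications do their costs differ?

Order I = ((T₁ × (T₂ × T₃)) × T₄): (T₂ × T₃): 3×27 by 27×21 → 3×21, cost 3·27·21 = 1701; (T₁ × (T₂ × T₃)): 7×3 by 3×21 → 7×21, cost 7·3·21 = 441; cumulative 2142; ((T₁ × (T₂ × T₃)) × T₄): 7×21 by 21×22 → 7×22, cost 7·21·22 = 3234; cumulative 5376. Total 5376.
Order II = (T₁ × (T₂ × (T₃ × T₄))): (T₃ × T₄): 27×21 by 21×22 → 27×22, cost 27·21·22 = 12474; (T₂ × (T₃ × T₄)): 3×27 by 27×22 → 3×22, cost 3·27·22 = 1782; cumulative 14256; (T₁ × (T₂ × (T₃ × T₄))): 7×3 by 3×22 → 7×22, cost 7·3·22 = 462; cumulative 14718. Total 14718.
Difference: |5376 − 14718| = 9342.

9342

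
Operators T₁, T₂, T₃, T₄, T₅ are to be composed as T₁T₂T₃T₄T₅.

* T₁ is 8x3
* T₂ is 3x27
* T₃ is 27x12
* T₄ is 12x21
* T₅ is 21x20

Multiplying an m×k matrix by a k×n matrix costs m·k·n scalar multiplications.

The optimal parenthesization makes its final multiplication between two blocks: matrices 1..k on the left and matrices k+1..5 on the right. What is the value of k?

1

Adjacent pairs: T₁T₂ = 8·3·27 = 648; T₂T₃ = 3·27·12 = 972; T₃T₄ = 27·12·21 = 6804; T₄T₅ = 12·21·20 = 5040.
Length 3: T₁..T₃: k=1: 0+972+8·3·12=1260; k=2: 648+0+8·27·12=3240 → min 1260 | T₂..T₄: k=2: 0+6804+3·27·21=8505; k=3: 972+0+3·12·21=1728 → min 1728 | T₃..T₅: k=3: 0+5040+27·12·20=11520; k=4: 6804+0+27·21·20=18144 → min 11520.
Length 4: T₁..T₄: k=1: 0+1728+8·3·21=2232; k=2: 648+6804+8·27·21=11988; k=3: 1260+0+8·12·21=3276 → min 2232 | T₂..T₅: k=2: 0+11520+3·27·20=13140; k=3: 972+5040+3·12·20=6732; k=4: 1728+0+3·21·20=2988 → min 2988.
Top-level splits: k=1: (T₁..T₁)·(T₂..T₅) → 0+2988+8·3·20 = 3468; k=2: (T₁..T₂)·(T₃..T₅) → 648+11520+8·27·20 = 16488; k=3: (T₁..T₃)·(T₄..T₅) → 1260+5040+8·12·20 = 8220; k=4: (T₁..T₄)·(T₅..T₅) → 2232+0+8·21·20 = 5592.
Best split is after T₁, i.e. k = 1.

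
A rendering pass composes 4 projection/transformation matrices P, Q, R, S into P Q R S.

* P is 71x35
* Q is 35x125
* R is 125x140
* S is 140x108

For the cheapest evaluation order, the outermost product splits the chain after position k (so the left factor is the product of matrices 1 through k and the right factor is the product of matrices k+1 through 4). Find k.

1

Adjacent pairs: PQ = 71·35·125 = 310625; QR = 35·125·140 = 612500; RS = 125·140·108 = 1890000.
Length 3: P..R: k=1: 0+612500+71·35·140=960400; k=2: 310625+0+71·125·140=1553125 → min 960400 | Q..S: k=2: 0+1890000+35·125·108=2362500; k=3: 612500+0+35·140·108=1141700 → min 1141700.
Top-level splits: k=1: (P..P)·(Q..S) → 0+1141700+71·35·108 = 1410080; k=2: (P..Q)·(R..S) → 310625+1890000+71·125·108 = 3159125; k=3: (P..R)·(S..S) → 960400+0+71·140·108 = 2033920.
Best split is after P, i.e. k = 1.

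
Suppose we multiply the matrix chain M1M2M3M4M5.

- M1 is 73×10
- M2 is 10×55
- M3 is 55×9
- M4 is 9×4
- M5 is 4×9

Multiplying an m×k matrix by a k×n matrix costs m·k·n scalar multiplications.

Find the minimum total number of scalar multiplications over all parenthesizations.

Adjacent pairs: M1M2 = 73·10·55 = 40150; M2M3 = 10·55·9 = 4950; M3M4 = 55·9·4 = 1980; M4M5 = 9·4·9 = 324.
Length 3: M1..M3: k=1: 0+4950+73·10·9=11520; k=2: 40150+0+73·55·9=76285 → min 11520 | M2..M4: k=2: 0+1980+10·55·4=4180; k=3: 4950+0+10·9·4=5310 → min 4180 | M3..M5: k=3: 0+324+55·9·9=4779; k=4: 1980+0+55·4·9=3960 → min 3960.
Length 4: M1..M4: k=1: 0+4180+73·10·4=7100; k=2: 40150+1980+73·55·4=58190; k=3: 11520+0+73·9·4=14148 → min 7100 | M2..M5: k=2: 0+3960+10·55·9=8910; k=3: 4950+324+10·9·9=6084; k=4: 4180+0+10·4·9=4540 → min 4540.
Length 5: M1..M5: k=1: 0+4540+73·10·9=11110; k=2: 40150+3960+73·55·9=80245; k=3: 11520+324+73·9·9=17757; k=4: 7100+0+73·4·9=9728 → min 9728.
Optimal order: ((M1(M2(M3M4)))M5) with cost 9728.

9728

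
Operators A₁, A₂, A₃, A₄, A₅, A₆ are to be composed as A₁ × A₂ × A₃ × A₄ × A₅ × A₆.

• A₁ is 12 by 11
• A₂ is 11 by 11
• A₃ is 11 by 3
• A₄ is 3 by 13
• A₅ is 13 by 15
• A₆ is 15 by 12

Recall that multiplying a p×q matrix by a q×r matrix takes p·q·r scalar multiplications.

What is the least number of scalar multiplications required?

Adjacent pairs: A₁A₂ = 12·11·11 = 1452; A₂A₃ = 11·11·3 = 363; A₃A₄ = 11·3·13 = 429; A₄A₅ = 3·13·15 = 585; A₅A₆ = 13·15·12 = 2340.
Length 3: A₁..A₃: k=1: 0+363+12·11·3=759; k=2: 1452+0+12·11·3=1848 → min 759 | A₂..A₄: k=2: 0+429+11·11·13=2002; k=3: 363+0+11·3·13=792 → min 792 | A₃..A₅: k=3: 0+585+11·3·15=1080; k=4: 429+0+11·13·15=2574 → min 1080 | A₄..A₆: k=4: 0+2340+3·13·12=2808; k=5: 585+0+3·15·12=1125 → min 1125.
Length 4: A₁..A₄: k=1: 0+792+12·11·13=2508; k=2: 1452+429+12·11·13=3597; k=3: 759+0+12·3·13=1227 → min 1227 | A₂..A₅: k=2: 0+1080+11·11·15=2895; k=3: 363+585+11·3·15=1443; k=4: 792+0+11·13·15=2937 → min 1443 | A₃..A₆: k=3: 0+1125+11·3·12=1521; k=4: 429+2340+11·13·12=4485; k=5: 1080+0+11·15·12=3060 → min 1521.
Length 5: A₁..A₅: k=1: 0+1443+12·11·15=3423; k=2: 1452+1080+12·11·15=4512; k=3: 759+585+12·3·15=1884; k=4: 1227+0+12·13·15=3567 → min 1884 | A₂..A₆: k=2: 0+1521+11·11·12=2973; k=3: 363+1125+11·3·12=1884; k=4: 792+2340+11·13·12=4848; k=5: 1443+0+11·15·12=3423 → min 1884.
Length 6: A₁..A₆: k=1: 0+1884+12·11·12=3468; k=2: 1452+1521+12·11·12=4557; k=3: 759+1125+12·3·12=2316; k=4: 1227+2340+12·13·12=5439; k=5: 1884+0+12·15·12=4044 → min 2316.
Optimal order: ((A₁ × (A₂ × A₃)) × ((A₄ × A₅) × A₆)) with cost 2316.

2316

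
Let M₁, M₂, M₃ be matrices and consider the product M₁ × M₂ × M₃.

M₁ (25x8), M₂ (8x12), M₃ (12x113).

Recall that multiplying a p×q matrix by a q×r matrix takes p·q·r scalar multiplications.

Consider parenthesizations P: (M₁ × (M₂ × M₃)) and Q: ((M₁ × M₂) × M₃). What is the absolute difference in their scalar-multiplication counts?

2852

Order P = (M₁ × (M₂ × M₃)): (M₂ × M₃): 8×12 by 12×113 → 8×113, cost 8·12·113 = 10848; (M₁ × (M₂ × M₃)): 25×8 by 8×113 → 25×113, cost 25·8·113 = 22600; cumulative 33448. Total 33448.
Order Q = ((M₁ × M₂) × M₃): (M₁ × M₂): 25×8 by 8×12 → 25×12, cost 25·8·12 = 2400; ((M₁ × M₂) × M₃): 25×12 by 12×113 → 25×113, cost 25·12·113 = 33900; cumulative 36300. Total 36300.
Difference: |33448 − 36300| = 2852.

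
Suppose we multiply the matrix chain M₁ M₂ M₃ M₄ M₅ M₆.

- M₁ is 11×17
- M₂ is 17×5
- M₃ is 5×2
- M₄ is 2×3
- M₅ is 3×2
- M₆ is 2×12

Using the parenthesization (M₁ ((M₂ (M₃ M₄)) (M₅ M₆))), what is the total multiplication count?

3213

(M₃ M₄): 5×2 by 2×3 → 5×3, cost 5·2·3 = 30
(M₂ (M₃ M₄)): 17×5 by 5×3 → 17×3, cost 17·5·3 = 255; cumulative 285
(M₅ M₆): 3×2 by 2×12 → 3×12, cost 3·2·12 = 72
((M₂ (M₃ M₄)) (M₅ M₆)): 17×3 by 3×12 → 17×12, cost 17·3·12 = 612; cumulative 969
(M₁ ((M₂ (M₃ M₄)) (M₅ M₆))): 11×17 by 17×12 → 11×12, cost 11·17·12 = 2244; cumulative 3213
Total: 3213 scalar multiplications.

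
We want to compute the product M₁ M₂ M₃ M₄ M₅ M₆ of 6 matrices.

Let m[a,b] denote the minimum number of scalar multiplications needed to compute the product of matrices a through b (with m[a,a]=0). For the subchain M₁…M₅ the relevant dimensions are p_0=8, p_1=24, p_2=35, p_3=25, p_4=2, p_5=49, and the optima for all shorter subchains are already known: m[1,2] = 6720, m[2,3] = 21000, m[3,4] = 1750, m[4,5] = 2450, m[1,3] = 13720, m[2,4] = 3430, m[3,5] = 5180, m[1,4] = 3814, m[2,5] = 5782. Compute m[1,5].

m[1,5] = min over k∈[1,4] of m[1,k]+m[k+1,5]+p_{0}·p_k·p_{5}.
k=1: 0 + 5782 + 8·24·49 = 15190; k=2: 6720 + 5180 + 8·35·49 = 25620; k=3: 13720 + 2450 + 8·25·49 = 25970; k=4: 3814 + 0 + 8·2·49 = 4598.
Minimum: 4598 at k=4.

4598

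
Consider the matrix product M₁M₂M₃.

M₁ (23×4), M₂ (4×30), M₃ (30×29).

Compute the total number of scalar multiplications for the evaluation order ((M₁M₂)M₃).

(M₁M₂): 23×4 by 4×30 → 23×30, cost 23·4·30 = 2760
((M₁M₂)M₃): 23×30 by 30×29 → 23×29, cost 23·30·29 = 20010; cumulative 22770
Total: 22770 scalar multiplications.

22770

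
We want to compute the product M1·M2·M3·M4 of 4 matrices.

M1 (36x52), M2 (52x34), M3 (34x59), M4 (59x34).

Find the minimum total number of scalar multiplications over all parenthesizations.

Adjacent pairs: M1M2 = 36·52·34 = 63648; M2M3 = 52·34·59 = 104312; M3M4 = 34·59·34 = 68204.
Length 3: M1..M3: k=1: 0+104312+36·52·59=214760; k=2: 63648+0+36·34·59=135864 → min 135864 | M2..M4: k=2: 0+68204+52·34·34=128316; k=3: 104312+0+52·59·34=208624 → min 128316.
Length 4: M1..M4: k=1: 0+128316+36·52·34=191964; k=2: 63648+68204+36·34·34=173468; k=3: 135864+0+36·59·34=208080 → min 173468.
Optimal order: ((M1·M2)·(M3·M4)) with cost 173468.

173468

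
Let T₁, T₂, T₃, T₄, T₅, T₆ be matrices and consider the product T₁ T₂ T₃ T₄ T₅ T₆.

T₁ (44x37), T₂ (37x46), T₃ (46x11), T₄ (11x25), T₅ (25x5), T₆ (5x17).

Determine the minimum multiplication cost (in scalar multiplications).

Adjacent pairs: T₁T₂ = 44·37·46 = 74888; T₂T₃ = 37·46·11 = 18722; T₃T₄ = 46·11·25 = 12650; T₄T₅ = 11·25·5 = 1375; T₅T₆ = 25·5·17 = 2125.
Length 3: T₁..T₃: k=1: 0+18722+44·37·11=36630; k=2: 74888+0+44·46·11=97152 → min 36630 | T₂..T₄: k=2: 0+12650+37·46·25=55200; k=3: 18722+0+37·11·25=28897 → min 28897 | T₃..T₅: k=3: 0+1375+46·11·5=3905; k=4: 12650+0+46·25·5=18400 → min 3905 | T₄..T₆: k=4: 0+2125+11·25·17=6800; k=5: 1375+0+11·5·17=2310 → min 2310.
Length 4: T₁..T₄: k=1: 0+28897+44·37·25=69597; k=2: 74888+12650+44·46·25=138138; k=3: 36630+0+44·11·25=48730 → min 48730 | T₂..T₅: k=2: 0+3905+37·46·5=12415; k=3: 18722+1375+37·11·5=22132; k=4: 28897+0+37·25·5=33522 → min 12415 | T₃..T₆: k=3: 0+2310+46·11·17=10912; k=4: 12650+2125+46·25·17=34325; k=5: 3905+0+46·5·17=7815 → min 7815.
Length 5: T₁..T₅: k=1: 0+12415+44·37·5=20555; k=2: 74888+3905+44·46·5=88913; k=3: 36630+1375+44·11·5=40425; k=4: 48730+0+44·25·5=54230 → min 20555 | T₂..T₆: k=2: 0+7815+37·46·17=36749; k=3: 18722+2310+37·11·17=27951; k=4: 28897+2125+37·25·17=46747; k=5: 12415+0+37·5·17=15560 → min 15560.
Length 6: T₁..T₆: k=1: 0+15560+44·37·17=43236; k=2: 74888+7815+44·46·17=117111; k=3: 36630+2310+44·11·17=47168; k=4: 48730+2125+44·25·17=69555; k=5: 20555+0+44·5·17=24295 → min 24295.
Optimal order: ((T₁ (T₂ (T₃ (T₄ T₅)))) T₆) with cost 24295.

24295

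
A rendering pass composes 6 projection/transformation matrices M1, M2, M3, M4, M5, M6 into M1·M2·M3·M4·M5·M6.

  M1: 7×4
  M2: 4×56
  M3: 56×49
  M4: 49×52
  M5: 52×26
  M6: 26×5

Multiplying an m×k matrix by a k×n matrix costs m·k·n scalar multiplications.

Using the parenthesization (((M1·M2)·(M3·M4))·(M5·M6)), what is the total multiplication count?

(M1·M2): 7×4 by 4×56 → 7×56, cost 7·4·56 = 1568
(M3·M4): 56×49 by 49×52 → 56×52, cost 56·49·52 = 142688
((M1·M2)·(M3·M4)): 7×56 by 56×52 → 7×52, cost 7·56·52 = 20384; cumulative 164640
(M5·M6): 52×26 by 26×5 → 52×5, cost 52·26·5 = 6760
(((M1·M2)·(M3·M4))·(M5·M6)): 7×52 by 52×5 → 7×5, cost 7·52·5 = 1820; cumulative 173220
Total: 173220 scalar multiplications.

173220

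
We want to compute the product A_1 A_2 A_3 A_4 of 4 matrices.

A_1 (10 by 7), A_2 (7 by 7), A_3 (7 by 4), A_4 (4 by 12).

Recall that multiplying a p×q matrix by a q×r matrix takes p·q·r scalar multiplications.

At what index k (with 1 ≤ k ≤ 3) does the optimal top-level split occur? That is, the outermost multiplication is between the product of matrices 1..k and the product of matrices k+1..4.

3

Adjacent pairs: A_1A_2 = 10·7·7 = 490; A_2A_3 = 7·7·4 = 196; A_3A_4 = 7·4·12 = 336.
Length 3: A_1..A_3: k=1: 0+196+10·7·4=476; k=2: 490+0+10·7·4=770 → min 476 | A_2..A_4: k=2: 0+336+7·7·12=924; k=3: 196+0+7·4·12=532 → min 532.
Top-level splits: k=1: (A_1..A_1)·(A_2..A_4) → 0+532+10·7·12 = 1372; k=2: (A_1..A_2)·(A_3..A_4) → 490+336+10·7·12 = 1666; k=3: (A_1..A_3)·(A_4..A_4) → 476+0+10·4·12 = 956.
Best split is after A_3, i.e. k = 3.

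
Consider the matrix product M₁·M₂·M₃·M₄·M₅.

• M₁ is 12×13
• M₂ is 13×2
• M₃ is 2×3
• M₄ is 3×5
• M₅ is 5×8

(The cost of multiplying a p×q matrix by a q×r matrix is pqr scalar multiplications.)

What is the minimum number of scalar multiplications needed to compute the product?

614

Adjacent pairs: M₁M₂ = 12·13·2 = 312; M₂M₃ = 13·2·3 = 78; M₃M₄ = 2·3·5 = 30; M₄M₅ = 3·5·8 = 120.
Length 3: M₁..M₃: k=1: 0+78+12·13·3=546; k=2: 312+0+12·2·3=384 → min 384 | M₂..M₄: k=2: 0+30+13·2·5=160; k=3: 78+0+13·3·5=273 → min 160 | M₃..M₅: k=3: 0+120+2·3·8=168; k=4: 30+0+2·5·8=110 → min 110.
Length 4: M₁..M₄: k=1: 0+160+12·13·5=940; k=2: 312+30+12·2·5=462; k=3: 384+0+12·3·5=564 → min 462 | M₂..M₅: k=2: 0+110+13·2·8=318; k=3: 78+120+13·3·8=510; k=4: 160+0+13·5·8=680 → min 318.
Length 5: M₁..M₅: k=1: 0+318+12·13·8=1566; k=2: 312+110+12·2·8=614; k=3: 384+120+12·3·8=792; k=4: 462+0+12·5·8=942 → min 614.
Optimal order: ((M₁·M₂)·((M₃·M₄)·M₅)) with cost 614.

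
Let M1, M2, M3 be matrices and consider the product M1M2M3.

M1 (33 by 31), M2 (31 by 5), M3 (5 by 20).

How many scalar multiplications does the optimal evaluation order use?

8415

Order (M1(M2M3)): (M2M3): 31×5 by 5×20 → 31×20, cost 31·5·20 = 3100; (M1(M2M3)): 33×31 by 31×20 → 33×20, cost 33·31·20 = 20460; cumulative 23560. Total 23560.
Order ((M1M2)M3): (M1M2): 33×31 by 31×5 → 33×5, cost 33·31·5 = 5115; ((M1M2)M3): 33×5 by 5×20 → 33×20, cost 33·5·20 = 3300; cumulative 8415. Total 8415.
Minimum: 8415.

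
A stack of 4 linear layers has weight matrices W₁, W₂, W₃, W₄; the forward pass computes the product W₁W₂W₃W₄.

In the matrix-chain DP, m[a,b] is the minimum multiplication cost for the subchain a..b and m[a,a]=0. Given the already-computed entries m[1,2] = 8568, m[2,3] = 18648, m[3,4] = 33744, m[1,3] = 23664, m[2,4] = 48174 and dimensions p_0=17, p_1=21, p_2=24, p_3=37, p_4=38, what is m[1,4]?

47566

m[1,4] = min over k∈[1,3] of m[1,k]+m[k+1,4]+p_{0}·p_k·p_{4}.
k=1: 0 + 48174 + 17·21·38 = 61740; k=2: 8568 + 33744 + 17·24·38 = 57816; k=3: 23664 + 0 + 17·37·38 = 47566.
Minimum: 47566 at k=3.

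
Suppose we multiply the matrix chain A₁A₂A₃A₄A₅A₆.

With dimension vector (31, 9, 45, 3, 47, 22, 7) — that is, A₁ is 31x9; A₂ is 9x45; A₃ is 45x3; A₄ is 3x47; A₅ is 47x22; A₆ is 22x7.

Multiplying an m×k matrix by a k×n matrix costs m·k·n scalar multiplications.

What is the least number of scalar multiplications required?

6267

Adjacent pairs: A₁A₂ = 31·9·45 = 12555; A₂A₃ = 9·45·3 = 1215; A₃A₄ = 45·3·47 = 6345; A₄A₅ = 3·47·22 = 3102; A₅A₆ = 47·22·7 = 7238.
Length 3: A₁..A₃: k=1: 0+1215+31·9·3=2052; k=2: 12555+0+31·45·3=16740 → min 2052 | A₂..A₄: k=2: 0+6345+9·45·47=25380; k=3: 1215+0+9·3·47=2484 → min 2484 | A₃..A₅: k=3: 0+3102+45·3·22=6072; k=4: 6345+0+45·47·22=52875 → min 6072 | A₄..A₆: k=4: 0+7238+3·47·7=8225; k=5: 3102+0+3·22·7=3564 → min 3564.
Length 4: A₁..A₄: k=1: 0+2484+31·9·47=15597; k=2: 12555+6345+31·45·47=84465; k=3: 2052+0+31·3·47=6423 → min 6423 | A₂..A₅: k=2: 0+6072+9·45·22=14982; k=3: 1215+3102+9·3·22=4911; k=4: 2484+0+9·47·22=11790 → min 4911 | A₃..A₆: k=3: 0+3564+45·3·7=4509; k=4: 6345+7238+45·47·7=28388; k=5: 6072+0+45·22·7=13002 → min 4509.
Length 5: A₁..A₅: k=1: 0+4911+31·9·22=11049; k=2: 12555+6072+31·45·22=49317; k=3: 2052+3102+31·3·22=7200; k=4: 6423+0+31·47·22=38477 → min 7200 | A₂..A₆: k=2: 0+4509+9·45·7=7344; k=3: 1215+3564+9·3·7=4968; k=4: 2484+7238+9·47·7=12683; k=5: 4911+0+9·22·7=6297 → min 4968.
Length 6: A₁..A₆: k=1: 0+4968+31·9·7=6921; k=2: 12555+4509+31·45·7=26829; k=3: 2052+3564+31·3·7=6267; k=4: 6423+7238+31·47·7=23860; k=5: 7200+0+31·22·7=11974 → min 6267.
Optimal order: ((A₁(A₂A₃))((A₄A₅)A₆)) with cost 6267.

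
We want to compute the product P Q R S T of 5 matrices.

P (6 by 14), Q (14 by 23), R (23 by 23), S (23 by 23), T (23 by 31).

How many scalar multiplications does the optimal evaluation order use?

12558

Adjacent pairs: PQ = 6·14·23 = 1932; QR = 14·23·23 = 7406; RS = 23·23·23 = 12167; ST = 23·23·31 = 16399.
Length 3: P..R: k=1: 0+7406+6·14·23=9338; k=2: 1932+0+6·23·23=5106 → min 5106 | Q..S: k=2: 0+12167+14·23·23=19573; k=3: 7406+0+14·23·23=14812 → min 14812 | R..T: k=3: 0+16399+23·23·31=32798; k=4: 12167+0+23·23·31=28566 → min 28566.
Length 4: P..S: k=1: 0+14812+6·14·23=16744; k=2: 1932+12167+6·23·23=17273; k=3: 5106+0+6·23·23=8280 → min 8280 | Q..T: k=2: 0+28566+14·23·31=38548; k=3: 7406+16399+14·23·31=33787; k=4: 14812+0+14·23·31=24794 → min 24794.
Length 5: P..T: k=1: 0+24794+6·14·31=27398; k=2: 1932+28566+6·23·31=34776; k=3: 5106+16399+6·23·31=25783; k=4: 8280+0+6·23·31=12558 → min 12558.
Optimal order: ((((P Q) R) S) T) with cost 12558.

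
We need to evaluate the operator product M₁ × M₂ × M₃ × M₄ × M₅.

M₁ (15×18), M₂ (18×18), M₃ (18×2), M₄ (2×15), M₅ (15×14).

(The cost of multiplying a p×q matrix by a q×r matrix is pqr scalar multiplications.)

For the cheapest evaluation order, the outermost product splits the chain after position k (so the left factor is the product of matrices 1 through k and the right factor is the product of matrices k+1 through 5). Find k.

3

Adjacent pairs: M₁M₂ = 15·18·18 = 4860; M₂M₃ = 18·18·2 = 648; M₃M₄ = 18·2·15 = 540; M₄M₅ = 2·15·14 = 420.
Length 3: M₁..M₃: k=1: 0+648+15·18·2=1188; k=2: 4860+0+15·18·2=5400 → min 1188 | M₂..M₄: k=2: 0+540+18·18·15=5400; k=3: 648+0+18·2·15=1188 → min 1188 | M₃..M₅: k=3: 0+420+18·2·14=924; k=4: 540+0+18·15·14=4320 → min 924.
Length 4: M₁..M₄: k=1: 0+1188+15·18·15=5238; k=2: 4860+540+15·18·15=9450; k=3: 1188+0+15·2·15=1638 → min 1638 | M₂..M₅: k=2: 0+924+18·18·14=5460; k=3: 648+420+18·2·14=1572; k=4: 1188+0+18·15·14=4968 → min 1572.
Top-level splits: k=1: (M₁..M₁)·(M₂..M₅) → 0+1572+15·18·14 = 5352; k=2: (M₁..M₂)·(M₃..M₅) → 4860+924+15·18·14 = 9564; k=3: (M₁..M₃)·(M₄..M₅) → 1188+420+15·2·14 = 2028; k=4: (M₁..M₄)·(M₅..M₅) → 1638+0+15·15·14 = 4788.
Best split is after M₃, i.e. k = 3.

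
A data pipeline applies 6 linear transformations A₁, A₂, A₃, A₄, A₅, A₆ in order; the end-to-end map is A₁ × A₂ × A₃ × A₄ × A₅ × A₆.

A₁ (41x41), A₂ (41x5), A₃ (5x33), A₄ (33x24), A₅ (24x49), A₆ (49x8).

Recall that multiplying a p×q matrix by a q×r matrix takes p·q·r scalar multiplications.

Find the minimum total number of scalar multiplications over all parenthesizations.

Adjacent pairs: A₁A₂ = 41·41·5 = 8405; A₂A₃ = 41·5·33 = 6765; A₃A₄ = 5·33·24 = 3960; A₄A₅ = 33·24·49 = 38808; A₅A₆ = 24·49·8 = 9408.
Length 3: A₁..A₃: k=1: 0+6765+41·41·33=62238; k=2: 8405+0+41·5·33=15170 → min 15170 | A₂..A₄: k=2: 0+3960+41·5·24=8880; k=3: 6765+0+41·33·24=39237 → min 8880 | A₃..A₅: k=3: 0+38808+5·33·49=46893; k=4: 3960+0+5·24·49=9840 → min 9840 | A₄..A₆: k=4: 0+9408+33·24·8=15744; k=5: 38808+0+33·49·8=51744 → min 15744.
Length 4: A₁..A₄: k=1: 0+8880+41·41·24=49224; k=2: 8405+3960+41·5·24=17285; k=3: 15170+0+41·33·24=47642 → min 17285 | A₂..A₅: k=2: 0+9840+41·5·49=19885; k=3: 6765+38808+41·33·49=111870; k=4: 8880+0+41·24·49=57096 → min 19885 | A₃..A₆: k=3: 0+15744+5·33·8=17064; k=4: 3960+9408+5·24·8=14328; k=5: 9840+0+5·49·8=11800 → min 11800.
Length 5: A₁..A₅: k=1: 0+19885+41·41·49=102254; k=2: 8405+9840+41·5·49=28290; k=3: 15170+38808+41·33·49=120275; k=4: 17285+0+41·24·49=65501 → min 28290 | A₂..A₆: k=2: 0+11800+41·5·8=13440; k=3: 6765+15744+41·33·8=33333; k=4: 8880+9408+41·24·8=26160; k=5: 19885+0+41·49·8=35957 → min 13440.
Length 6: A₁..A₆: k=1: 0+13440+41·41·8=26888; k=2: 8405+11800+41·5·8=21845; k=3: 15170+15744+41·33·8=41738; k=4: 17285+9408+41·24·8=34565; k=5: 28290+0+41·49·8=44362 → min 21845.
Optimal order: ((A₁ × A₂) × (((A₃ × A₄) × A₅) × A₆)) with cost 21845.

21845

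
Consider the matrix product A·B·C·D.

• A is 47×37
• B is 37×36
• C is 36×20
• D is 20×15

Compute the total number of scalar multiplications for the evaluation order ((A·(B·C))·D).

75520

(B·C): 37×36 by 36×20 → 37×20, cost 37·36·20 = 26640
(A·(B·C)): 47×37 by 37×20 → 47×20, cost 47·37·20 = 34780; cumulative 61420
((A·(B·C))·D): 47×20 by 20×15 → 47×15, cost 47·20·15 = 14100; cumulative 75520
Total: 75520 scalar multiplications.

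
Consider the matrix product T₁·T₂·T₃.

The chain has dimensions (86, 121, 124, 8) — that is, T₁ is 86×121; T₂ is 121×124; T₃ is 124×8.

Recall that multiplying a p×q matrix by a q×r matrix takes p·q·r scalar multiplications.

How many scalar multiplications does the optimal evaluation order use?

203280

Order (T₁·(T₂·T₃)): (T₂·T₃): 121×124 by 124×8 → 121×8, cost 121·124·8 = 120032; (T₁·(T₂·T₃)): 86×121 by 121×8 → 86×8, cost 86·121·8 = 83248; cumulative 203280. Total 203280.
Order ((T₁·T₂)·T₃): (T₁·T₂): 86×121 by 121×124 → 86×124, cost 86·121·124 = 1290344; ((T₁·T₂)·T₃): 86×124 by 124×8 → 86×8, cost 86·124·8 = 85312; cumulative 1375656. Total 1375656.
Minimum: 203280.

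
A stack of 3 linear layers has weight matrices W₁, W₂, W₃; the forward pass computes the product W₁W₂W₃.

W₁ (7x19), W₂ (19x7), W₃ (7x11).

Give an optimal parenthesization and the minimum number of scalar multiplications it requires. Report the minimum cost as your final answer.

(W₁(W₂W₃)): cost 2926.
((W₁W₂)W₃): cost 1470.
Optimal: ((W₁W₂)W₃) with cost 1470.

1470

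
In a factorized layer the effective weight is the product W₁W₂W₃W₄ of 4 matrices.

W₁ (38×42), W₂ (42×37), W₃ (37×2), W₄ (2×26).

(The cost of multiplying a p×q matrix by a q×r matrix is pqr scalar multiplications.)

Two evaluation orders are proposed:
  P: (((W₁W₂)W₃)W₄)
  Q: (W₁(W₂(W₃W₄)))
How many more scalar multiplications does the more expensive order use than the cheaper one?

19984

Order P = (((W₁W₂)W₃)W₄): (W₁W₂): 38×42 by 42×37 → 38×37, cost 38·42·37 = 59052; ((W₁W₂)W₃): 38×37 by 37×2 → 38×2, cost 38·37·2 = 2812; cumulative 61864; (((W₁W₂)W₃)W₄): 38×2 by 2×26 → 38×26, cost 38·2·26 = 1976; cumulative 63840. Total 63840.
Order Q = (W₁(W₂(W₃W₄))): (W₃W₄): 37×2 by 2×26 → 37×26, cost 37·2·26 = 1924; (W₂(W₃W₄)): 42×37 by 37×26 → 42×26, cost 42·37·26 = 40404; cumulative 42328; (W₁(W₂(W₃W₄))): 38×42 by 42×26 → 38×26, cost 38·42·26 = 41496; cumulative 83824. Total 83824.
Difference: |63840 − 83824| = 19984.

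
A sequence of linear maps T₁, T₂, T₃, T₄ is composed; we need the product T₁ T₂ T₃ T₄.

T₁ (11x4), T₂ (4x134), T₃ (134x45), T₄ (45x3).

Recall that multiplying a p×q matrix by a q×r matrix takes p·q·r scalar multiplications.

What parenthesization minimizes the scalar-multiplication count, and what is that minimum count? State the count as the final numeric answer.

Adjacent pairs: T₁T₂ = 11·4·134 = 5896; T₂T₃ = 4·134·45 = 24120; T₃T₄ = 134·45·3 = 18090.
Length 3: T₁..T₃: k=1: 0+24120+11·4·45=26100; k=2: 5896+0+11·134·45=72226 → min 26100 | T₂..T₄: k=2: 0+18090+4·134·3=19698; k=3: 24120+0+4·45·3=24660 → min 19698.
Length 4: T₁..T₄: k=1: 0+19698+11·4·3=19830; k=2: 5896+18090+11·134·3=28408; k=3: 26100+0+11·45·3=27585 → min 19830.
Optimal parenthesization: (T₁ (T₂ (T₃ T₄))) with cost 19830.

19830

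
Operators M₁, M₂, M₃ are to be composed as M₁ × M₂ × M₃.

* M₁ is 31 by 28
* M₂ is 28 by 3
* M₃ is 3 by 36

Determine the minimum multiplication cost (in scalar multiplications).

Order (M₁ × (M₂ × M₃)): (M₂ × M₃): 28×3 by 3×36 → 28×36, cost 28·3·36 = 3024; (M₁ × (M₂ × M₃)): 31×28 by 28×36 → 31×36, cost 31·28·36 = 31248; cumulative 34272. Total 34272.
Order ((M₁ × M₂) × M₃): (M₁ × M₂): 31×28 by 28×3 → 31×3, cost 31·28·3 = 2604; ((M₁ × M₂) × M₃): 31×3 by 3×36 → 31×36, cost 31·3·36 = 3348; cumulative 5952. Total 5952.
Minimum: 5952.

5952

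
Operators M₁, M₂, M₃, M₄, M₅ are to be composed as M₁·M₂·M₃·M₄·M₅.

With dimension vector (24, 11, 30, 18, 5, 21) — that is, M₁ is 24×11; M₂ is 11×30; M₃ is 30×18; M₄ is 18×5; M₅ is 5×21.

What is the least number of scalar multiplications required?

8190

Adjacent pairs: M₁M₂ = 24·11·30 = 7920; M₂M₃ = 11·30·18 = 5940; M₃M₄ = 30·18·5 = 2700; M₄M₅ = 18·5·21 = 1890.
Length 3: M₁..M₃: k=1: 0+5940+24·11·18=10692; k=2: 7920+0+24·30·18=20880 → min 10692 | M₂..M₄: k=2: 0+2700+11·30·5=4350; k=3: 5940+0+11·18·5=6930 → min 4350 | M₃..M₅: k=3: 0+1890+30·18·21=13230; k=4: 2700+0+30·5·21=5850 → min 5850.
Length 4: M₁..M₄: k=1: 0+4350+24·11·5=5670; k=2: 7920+2700+24·30·5=14220; k=3: 10692+0+24·18·5=12852 → min 5670 | M₂..M₅: k=2: 0+5850+11·30·21=12780; k=3: 5940+1890+11·18·21=11988; k=4: 4350+0+11·5·21=5505 → min 5505.
Length 5: M₁..M₅: k=1: 0+5505+24·11·21=11049; k=2: 7920+5850+24·30·21=28890; k=3: 10692+1890+24·18·21=21654; k=4: 5670+0+24·5·21=8190 → min 8190.
Optimal order: ((M₁·(M₂·(M₃·M₄)))·M₅) with cost 8190.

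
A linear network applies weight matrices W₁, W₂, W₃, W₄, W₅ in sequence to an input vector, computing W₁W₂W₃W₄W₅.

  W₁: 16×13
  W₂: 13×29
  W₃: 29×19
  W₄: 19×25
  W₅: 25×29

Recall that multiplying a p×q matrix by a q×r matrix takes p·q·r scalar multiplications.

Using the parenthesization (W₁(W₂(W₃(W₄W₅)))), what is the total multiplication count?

(W₄W₅): 19×25 by 25×29 → 19×29, cost 19·25·29 = 13775
(W₃(W₄W₅)): 29×19 by 19×29 → 29×29, cost 29·19·29 = 15979; cumulative 29754
(W₂(W₃(W₄W₅))): 13×29 by 29×29 → 13×29, cost 13·29·29 = 10933; cumulative 40687
(W₁(W₂(W₃(W₄W₅)))): 16×13 by 13×29 → 16×29, cost 16·13·29 = 6032; cumulative 46719
Total: 46719 scalar multiplications.

46719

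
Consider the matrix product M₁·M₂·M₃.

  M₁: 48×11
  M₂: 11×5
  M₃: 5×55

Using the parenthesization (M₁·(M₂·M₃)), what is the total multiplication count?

32065

(M₂·M₃): 11×5 by 5×55 → 11×55, cost 11·5·55 = 3025
(M₁·(M₂·M₃)): 48×11 by 11×55 → 48×55, cost 48·11·55 = 29040; cumulative 32065
Total: 32065 scalar multiplications.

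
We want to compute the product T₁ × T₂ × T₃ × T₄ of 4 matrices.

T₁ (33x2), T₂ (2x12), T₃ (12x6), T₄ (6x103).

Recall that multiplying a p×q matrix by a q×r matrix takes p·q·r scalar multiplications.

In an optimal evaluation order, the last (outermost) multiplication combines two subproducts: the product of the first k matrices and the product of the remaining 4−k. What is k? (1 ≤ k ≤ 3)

Adjacent pairs: T₁T₂ = 33·2·12 = 792; T₂T₃ = 2·12·6 = 144; T₃T₄ = 12·6·103 = 7416.
Length 3: T₁..T₃: k=1: 0+144+33·2·6=540; k=2: 792+0+33·12·6=3168 → min 540 | T₂..T₄: k=2: 0+7416+2·12·103=9888; k=3: 144+0+2·6·103=1380 → min 1380.
Top-level splits: k=1: (T₁..T₁)·(T₂..T₄) → 0+1380+33·2·103 = 8178; k=2: (T₁..T₂)·(T₃..T₄) → 792+7416+33·12·103 = 48996; k=3: (T₁..T₃)·(T₄..T₄) → 540+0+33·6·103 = 20934.
Best split is after T₁, i.e. k = 1.

1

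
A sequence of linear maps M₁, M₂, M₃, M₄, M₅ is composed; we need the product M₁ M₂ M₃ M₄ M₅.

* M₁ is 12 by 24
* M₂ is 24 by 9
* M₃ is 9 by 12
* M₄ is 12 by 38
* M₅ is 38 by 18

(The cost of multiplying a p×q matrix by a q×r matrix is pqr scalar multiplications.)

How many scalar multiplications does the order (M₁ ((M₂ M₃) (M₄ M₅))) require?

(M₂ M₃): 24×9 by 9×12 → 24×12, cost 24·9·12 = 2592
(M₄ M₅): 12×38 by 38×18 → 12×18, cost 12·38·18 = 8208
((M₂ M₃) (M₄ M₅)): 24×12 by 12×18 → 24×18, cost 24·12·18 = 5184; cumulative 15984
(M₁ ((M₂ M₃) (M₄ M₅))): 12×24 by 24×18 → 12×18, cost 12·24·18 = 5184; cumulative 21168
Total: 21168 scalar multiplications.

21168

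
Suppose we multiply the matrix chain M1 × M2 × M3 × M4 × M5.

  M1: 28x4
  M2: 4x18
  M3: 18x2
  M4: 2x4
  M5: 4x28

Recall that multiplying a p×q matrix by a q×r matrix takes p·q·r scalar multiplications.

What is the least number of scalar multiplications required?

Adjacent pairs: M1M2 = 28·4·18 = 2016; M2M3 = 4·18·2 = 144; M3M4 = 18·2·4 = 144; M4M5 = 2·4·28 = 224.
Length 3: M1..M3: k=1: 0+144+28·4·2=368; k=2: 2016+0+28·18·2=3024 → min 368 | M2..M4: k=2: 0+144+4·18·4=432; k=3: 144+0+4·2·4=176 → min 176 | M3..M5: k=3: 0+224+18·2·28=1232; k=4: 144+0+18·4·28=2160 → min 1232.
Length 4: M1..M4: k=1: 0+176+28·4·4=624; k=2: 2016+144+28·18·4=4176; k=3: 368+0+28·2·4=592 → min 592 | M2..M5: k=2: 0+1232+4·18·28=3248; k=3: 144+224+4·2·28=592; k=4: 176+0+4·4·28=624 → min 592.
Length 5: M1..M5: k=1: 0+592+28·4·28=3728; k=2: 2016+1232+28·18·28=17360; k=3: 368+224+28·2·28=2160; k=4: 592+0+28·4·28=3728 → min 2160.
Optimal order: ((M1 × (M2 × M3)) × (M4 × M5)) with cost 2160.

2160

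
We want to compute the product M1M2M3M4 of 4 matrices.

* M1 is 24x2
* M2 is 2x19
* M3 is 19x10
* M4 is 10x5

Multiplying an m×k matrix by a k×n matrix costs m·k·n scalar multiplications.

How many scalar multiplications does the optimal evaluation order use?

Adjacent pairs: M1M2 = 24·2·19 = 912; M2M3 = 2·19·10 = 380; M3M4 = 19·10·5 = 950.
Length 3: M1..M3: k=1: 0+380+24·2·10=860; k=2: 912+0+24·19·10=5472 → min 860 | M2..M4: k=2: 0+950+2·19·5=1140; k=3: 380+0+2·10·5=480 → min 480.
Length 4: M1..M4: k=1: 0+480+24·2·5=720; k=2: 912+950+24·19·5=4142; k=3: 860+0+24·10·5=2060 → min 720.
Optimal order: (M1((M2M3)M4)) with cost 720.

720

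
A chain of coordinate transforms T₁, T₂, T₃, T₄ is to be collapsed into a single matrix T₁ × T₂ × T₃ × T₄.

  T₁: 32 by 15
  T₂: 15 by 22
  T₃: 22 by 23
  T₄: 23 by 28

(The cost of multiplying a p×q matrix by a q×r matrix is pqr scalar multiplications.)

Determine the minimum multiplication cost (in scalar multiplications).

30690

Adjacent pairs: T₁T₂ = 32·15·22 = 10560; T₂T₃ = 15·22·23 = 7590; T₃T₄ = 22·23·28 = 14168.
Length 3: T₁..T₃: k=1: 0+7590+32·15·23=18630; k=2: 10560+0+32·22·23=26752 → min 18630 | T₂..T₄: k=2: 0+14168+15·22·28=23408; k=3: 7590+0+15·23·28=17250 → min 17250.
Length 4: T₁..T₄: k=1: 0+17250+32·15·28=30690; k=2: 10560+14168+32·22·28=44440; k=3: 18630+0+32·23·28=39238 → min 30690.
Optimal order: (T₁ × ((T₂ × T₃) × T₄)) with cost 30690.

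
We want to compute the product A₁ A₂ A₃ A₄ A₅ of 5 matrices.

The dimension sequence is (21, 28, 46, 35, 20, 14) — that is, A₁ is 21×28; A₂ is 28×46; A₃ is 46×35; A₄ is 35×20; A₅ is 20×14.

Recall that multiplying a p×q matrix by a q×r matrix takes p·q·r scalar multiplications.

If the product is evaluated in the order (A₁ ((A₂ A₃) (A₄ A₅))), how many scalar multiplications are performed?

76832

(A₂ A₃): 28×46 by 46×35 → 28×35, cost 28·46·35 = 45080
(A₄ A₅): 35×20 by 20×14 → 35×14, cost 35·20·14 = 9800
((A₂ A₃) (A₄ A₅)): 28×35 by 35×14 → 28×14, cost 28·35·14 = 13720; cumulative 68600
(A₁ ((A₂ A₃) (A₄ A₅))): 21×28 by 28×14 → 21×14, cost 21·28·14 = 8232; cumulative 76832
Total: 76832 scalar multiplications.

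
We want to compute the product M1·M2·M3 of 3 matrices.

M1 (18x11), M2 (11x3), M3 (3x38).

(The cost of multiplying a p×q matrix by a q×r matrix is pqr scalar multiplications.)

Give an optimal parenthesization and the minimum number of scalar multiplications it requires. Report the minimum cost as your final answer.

2646

(M1·(M2·M3)): cost 8778.
((M1·M2)·M3): cost 2646.
Optimal: ((M1·M2)·M3) with cost 2646.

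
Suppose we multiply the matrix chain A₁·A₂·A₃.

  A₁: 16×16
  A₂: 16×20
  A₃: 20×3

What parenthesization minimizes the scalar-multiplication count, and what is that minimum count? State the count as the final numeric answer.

(A₁·(A₂·A₃)): cost 1728.
((A₁·A₂)·A₃): cost 6080.
Optimal: (A₁·(A₂·A₃)) with cost 1728.

1728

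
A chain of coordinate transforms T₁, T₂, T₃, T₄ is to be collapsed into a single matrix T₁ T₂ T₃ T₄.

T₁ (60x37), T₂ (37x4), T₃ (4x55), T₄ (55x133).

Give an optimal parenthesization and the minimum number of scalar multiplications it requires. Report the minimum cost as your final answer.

Adjacent pairs: T₁T₂ = 60·37·4 = 8880; T₂T₃ = 37·4·55 = 8140; T₃T₄ = 4·55·133 = 29260.
Length 3: T₁..T₃: k=1: 0+8140+60·37·55=130240; k=2: 8880+0+60·4·55=22080 → min 22080 | T₂..T₄: k=2: 0+29260+37·4·133=48944; k=3: 8140+0+37·55·133=278795 → min 48944.
Length 4: T₁..T₄: k=1: 0+48944+60·37·133=344204; k=2: 8880+29260+60·4·133=70060; k=3: 22080+0+60·55·133=460980 → min 70060.
Optimal parenthesization: ((T₁ T₂) (T₃ T₄)) with cost 70060.

70060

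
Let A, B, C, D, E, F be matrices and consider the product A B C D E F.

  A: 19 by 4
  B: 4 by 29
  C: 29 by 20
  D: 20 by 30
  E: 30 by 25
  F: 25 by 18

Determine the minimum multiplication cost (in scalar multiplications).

Adjacent pairs: AB = 19·4·29 = 2204; BC = 4·29·20 = 2320; CD = 29·20·30 = 17400; DE = 20·30·25 = 15000; EF = 30·25·18 = 13500.
Length 3: A..C: k=1: 0+2320+19·4·20=3840; k=2: 2204+0+19·29·20=13224 → min 3840 | B..D: k=2: 0+17400+4·29·30=20880; k=3: 2320+0+4·20·30=4720 → min 4720 | C..E: k=3: 0+15000+29·20·25=29500; k=4: 17400+0+29·30·25=39150 → min 29500 | D..F: k=4: 0+13500+20·30·18=24300; k=5: 15000+0+20·25·18=24000 → min 24000.
Length 4: A..D: k=1: 0+4720+19·4·30=7000; k=2: 2204+17400+19·29·30=36134; k=3: 3840+0+19·20·30=15240 → min 7000 | B..E: k=2: 0+29500+4·29·25=32400; k=3: 2320+15000+4·20·25=19320; k=4: 4720+0+4·30·25=7720 → min 7720 | C..F: k=3: 0+24000+29·20·18=34440; k=4: 17400+13500+29·30·18=46560; k=5: 29500+0+29·25·18=42550 → min 34440.
Length 5: A..E: k=1: 0+7720+19·4·25=9620; k=2: 2204+29500+19·29·25=45479; k=3: 3840+15000+19·20·25=28340; k=4: 7000+0+19·30·25=21250 → min 9620 | B..F: k=2: 0+34440+4·29·18=36528; k=3: 2320+24000+4·20·18=27760; k=4: 4720+13500+4·30·18=20380; k=5: 7720+0+4·25·18=9520 → min 9520.
Length 6: A..F: k=1: 0+9520+19·4·18=10888; k=2: 2204+34440+19·29·18=46562; k=3: 3840+24000+19·20·18=34680; k=4: 7000+13500+19·30·18=30760; k=5: 9620+0+19·25·18=18170 → min 10888.
Optimal order: (A ((((B C) D) E) F)) with cost 10888.

10888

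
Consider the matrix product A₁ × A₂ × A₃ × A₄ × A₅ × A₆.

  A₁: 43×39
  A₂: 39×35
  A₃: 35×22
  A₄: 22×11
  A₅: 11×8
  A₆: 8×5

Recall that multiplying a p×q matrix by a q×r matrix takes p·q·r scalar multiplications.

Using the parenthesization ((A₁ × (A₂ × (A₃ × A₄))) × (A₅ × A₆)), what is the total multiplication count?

44737

(A₃ × A₄): 35×22 by 22×11 → 35×11, cost 35·22·11 = 8470
(A₂ × (A₃ × A₄)): 39×35 by 35×11 → 39×11, cost 39·35·11 = 15015; cumulative 23485
(A₁ × (A₂ × (A₃ × A₄))): 43×39 by 39×11 → 43×11, cost 43·39·11 = 18447; cumulative 41932
(A₅ × A₆): 11×8 by 8×5 → 11×5, cost 11·8·5 = 440
((A₁ × (A₂ × (A₃ × A₄))) × (A₅ × A₆)): 43×11 by 11×5 → 43×5, cost 43·11·5 = 2365; cumulative 44737
Total: 44737 scalar multiplications.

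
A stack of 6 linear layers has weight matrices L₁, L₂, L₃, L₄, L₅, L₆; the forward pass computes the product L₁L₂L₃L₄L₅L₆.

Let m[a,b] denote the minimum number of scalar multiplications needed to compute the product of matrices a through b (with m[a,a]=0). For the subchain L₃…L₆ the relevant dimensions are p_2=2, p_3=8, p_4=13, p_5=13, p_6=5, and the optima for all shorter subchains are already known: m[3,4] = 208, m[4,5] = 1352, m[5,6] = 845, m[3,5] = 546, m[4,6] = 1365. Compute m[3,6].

m[3,6] = min over k∈[3,5] of m[3,k]+m[k+1,6]+p_{2}·p_k·p_{6}.
k=3: 0 + 1365 + 2·8·5 = 1445; k=4: 208 + 845 + 2·13·5 = 1183; k=5: 546 + 0 + 2·13·5 = 676.
Minimum: 676 at k=5.

676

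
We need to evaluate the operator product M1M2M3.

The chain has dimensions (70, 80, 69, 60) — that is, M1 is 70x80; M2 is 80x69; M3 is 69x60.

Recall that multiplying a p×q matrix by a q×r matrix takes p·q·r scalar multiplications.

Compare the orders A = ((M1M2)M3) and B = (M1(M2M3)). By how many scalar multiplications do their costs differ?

9000

Order A = ((M1M2)M3): (M1M2): 70×80 by 80×69 → 70×69, cost 70·80·69 = 386400; ((M1M2)M3): 70×69 by 69×60 → 70×60, cost 70·69·60 = 289800; cumulative 676200. Total 676200.
Order B = (M1(M2M3)): (M2M3): 80×69 by 69×60 → 80×60, cost 80·69·60 = 331200; (M1(M2M3)): 70×80 by 80×60 → 70×60, cost 70·80·60 = 336000; cumulative 667200. Total 667200.
Difference: |676200 − 667200| = 9000.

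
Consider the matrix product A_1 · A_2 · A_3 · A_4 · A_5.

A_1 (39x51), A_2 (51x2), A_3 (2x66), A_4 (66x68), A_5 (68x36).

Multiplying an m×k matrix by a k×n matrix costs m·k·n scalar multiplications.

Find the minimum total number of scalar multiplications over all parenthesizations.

20658

Adjacent pairs: A_1A_2 = 39·51·2 = 3978; A_2A_3 = 51·2·66 = 6732; A_3A_4 = 2·66·68 = 8976; A_4A_5 = 66·68·36 = 161568.
Length 3: A_1..A_3: k=1: 0+6732+39·51·66=138006; k=2: 3978+0+39·2·66=9126 → min 9126 | A_2..A_4: k=2: 0+8976+51·2·68=15912; k=3: 6732+0+51·66·68=235620 → min 15912 | A_3..A_5: k=3: 0+161568+2·66·36=166320; k=4: 8976+0+2·68·36=13872 → min 13872.
Length 4: A_1..A_4: k=1: 0+15912+39·51·68=151164; k=2: 3978+8976+39·2·68=18258; k=3: 9126+0+39·66·68=184158 → min 18258 | A_2..A_5: k=2: 0+13872+51·2·36=17544; k=3: 6732+161568+51·66·36=289476; k=4: 15912+0+51·68·36=140760 → min 17544.
Length 5: A_1..A_5: k=1: 0+17544+39·51·36=89148; k=2: 3978+13872+39·2·36=20658; k=3: 9126+161568+39·66·36=263358; k=4: 18258+0+39·68·36=113730 → min 20658.
Optimal order: ((A_1 · A_2) · ((A_3 · A_4) · A_5)) with cost 20658.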